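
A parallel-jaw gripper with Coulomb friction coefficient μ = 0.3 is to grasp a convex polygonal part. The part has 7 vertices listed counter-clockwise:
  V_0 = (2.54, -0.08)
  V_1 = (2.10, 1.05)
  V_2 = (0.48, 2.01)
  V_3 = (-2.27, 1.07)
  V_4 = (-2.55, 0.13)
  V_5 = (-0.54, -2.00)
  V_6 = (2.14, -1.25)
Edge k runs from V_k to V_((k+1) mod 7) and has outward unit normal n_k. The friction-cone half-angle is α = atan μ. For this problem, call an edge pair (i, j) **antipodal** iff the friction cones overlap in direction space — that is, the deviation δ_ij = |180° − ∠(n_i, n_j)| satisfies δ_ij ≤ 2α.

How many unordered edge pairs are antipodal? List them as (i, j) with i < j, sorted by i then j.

α = atan 0.3 = 16.70°;  2α = 33.40°
n_0 = (+0.9318, +0.3628)
n_1 = (+0.5098, +0.8603)
n_2 = (-0.3234, +0.9462)
n_3 = (-0.9584, +0.2855)
n_4 = (-0.7273, -0.6863)
n_5 = (+0.2695, -0.9630)
n_6 = (+0.9462, -0.3235)
  (0,1): δ = 141.93°  ·
  (0,2): δ = 92.40°  ·
  (0,3): δ = 37.86°  ·
  (0,4): δ = 22.06°  ✓
  (0,5): δ = 84.36°  ·
  (0,6): δ = 139.85°  ·
  (1,2): δ = 130.48°  ·
  (1,3): δ = 75.94°  ·
  (1,4): δ = 16.01°  ✓
  (1,5): δ = 46.28°  ·
  (1,6): δ = 101.78°  ·
  (2,3): δ = 125.46°  ·
  (2,4): δ = 65.53°  ·
  (2,5): δ = 3.24°  ✓
  (2,6): δ = 52.25°  ·
  (3,4): δ = 120.07°  ·
  (3,5): δ = 57.78°  ·
  (3,6): δ = 2.29°  ✓
  (4,5): δ = 117.71°  ·
  (4,6): δ = 62.21°  ·
  (5,6): δ = 124.51°  ·
antipodal pairs: 4

count = 4; pairs: (0,4), (1,4), (2,5), (3,6)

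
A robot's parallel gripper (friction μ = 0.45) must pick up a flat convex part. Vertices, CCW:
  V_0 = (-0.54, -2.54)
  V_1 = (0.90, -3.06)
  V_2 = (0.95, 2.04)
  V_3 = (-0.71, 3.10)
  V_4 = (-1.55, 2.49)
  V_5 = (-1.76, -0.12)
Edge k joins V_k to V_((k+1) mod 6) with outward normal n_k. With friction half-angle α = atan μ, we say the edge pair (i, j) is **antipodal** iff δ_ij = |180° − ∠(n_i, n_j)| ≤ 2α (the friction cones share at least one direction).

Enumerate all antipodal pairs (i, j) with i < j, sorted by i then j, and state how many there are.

count = 4; pairs: (0,2), (1,4), (1,5), (2,5)

α = atan 0.45 = 24.23°;  2α = 48.46°
n_0 = (-0.3396, -0.9406)
n_1 = (+1.0000, -0.0098)
n_2 = (+0.5382, +0.8428)
n_3 = (-0.5876, +0.8092)
n_4 = (-0.9968, +0.0802)
n_5 = (-0.8929, -0.4502)
  (0,1): δ = 70.71°  ·
  (0,2): δ = 12.71°  ✓
  (0,3): δ = 55.84°  ·
  (0,4): δ = 105.26°  ·
  (0,5): δ = 136.61°  ·
  (1,2): δ = 122.00°  ·
  (1,3): δ = 53.45°  ·
  (1,4): δ = 4.04°  ✓
  (1,5): δ = 27.32°  ✓
  (2,3): δ = 111.45°  ·
  (2,4): δ = 62.04°  ·
  (2,5): δ = 30.69°  ✓
  (3,4): δ = 130.59°  ·
  (3,5): δ = 99.23°  ·
  (4,5): δ = 148.65°  ·
antipodal pairs: 4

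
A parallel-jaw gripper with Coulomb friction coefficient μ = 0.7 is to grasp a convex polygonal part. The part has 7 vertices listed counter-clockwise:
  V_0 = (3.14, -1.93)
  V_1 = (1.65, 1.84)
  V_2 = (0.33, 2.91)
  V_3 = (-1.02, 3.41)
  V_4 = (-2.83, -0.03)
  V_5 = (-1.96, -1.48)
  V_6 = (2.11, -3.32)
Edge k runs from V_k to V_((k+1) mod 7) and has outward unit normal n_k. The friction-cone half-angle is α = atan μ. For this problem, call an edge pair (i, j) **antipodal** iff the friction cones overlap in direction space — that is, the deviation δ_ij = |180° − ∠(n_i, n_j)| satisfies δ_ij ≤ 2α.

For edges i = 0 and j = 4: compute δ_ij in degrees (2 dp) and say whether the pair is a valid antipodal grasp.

δ = 9.40°, valid

α = atan 0.7 = 34.99°;  2α = 69.98°
edge 0: e_0 = (-1.49, +3.77);  n_0 = (+0.9300, +0.3676)
edge 4: e_4 = (+0.87, -1.45);  n_4 = (-0.8575, -0.5145)
∠(n_0, n_4) = 170.60°
δ = |180° − 170.60°| = 9.40°
9.40° ≤ 2α = 69.98°  →  valid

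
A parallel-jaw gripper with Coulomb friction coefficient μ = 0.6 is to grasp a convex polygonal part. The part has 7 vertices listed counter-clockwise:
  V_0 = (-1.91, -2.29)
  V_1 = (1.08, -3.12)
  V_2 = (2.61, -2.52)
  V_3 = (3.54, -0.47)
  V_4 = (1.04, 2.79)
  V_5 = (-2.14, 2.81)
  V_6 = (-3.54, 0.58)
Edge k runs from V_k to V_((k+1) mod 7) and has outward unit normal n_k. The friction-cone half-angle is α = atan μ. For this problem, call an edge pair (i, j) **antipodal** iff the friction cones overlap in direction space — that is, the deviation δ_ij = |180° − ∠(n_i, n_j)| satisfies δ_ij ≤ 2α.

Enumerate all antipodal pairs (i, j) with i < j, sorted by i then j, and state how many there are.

α = atan 0.6 = 30.96°;  2α = 61.93°
n_0 = (-0.2675, -0.9636)
n_1 = (+0.3651, -0.9310)
n_2 = (+0.9107, -0.4131)
n_3 = (+0.7935, +0.6085)
n_4 = (+0.0063, +1.0000)
n_5 = (-0.8469, +0.5317)
n_6 = (-0.8695, -0.4939)
  (0,1): δ = 143.07°  ·
  (0,2): δ = 98.89°  ·
  (0,3): δ = 37.00°  ✓
  (0,4): δ = 15.15°  ✓
  (0,5): δ = 73.39°  ·
  (0,6): δ = 135.11°  ·
  (1,2): δ = 135.81°  ·
  (1,3): δ = 73.93°  ·
  (1,4): δ = 21.77°  ✓
  (1,5): δ = 36.47°  ✓
  (1,6): δ = 98.18°  ·
  (2,3): δ = 118.11°  ·
  (2,4): δ = 65.96°  ·
  (2,5): δ = 7.72°  ✓
  (2,6): δ = 54.00°  ✓
  (3,4): δ = 127.84°  ·
  (3,5): δ = 69.60°  ·
  (3,6): δ = 7.89°  ✓
  (4,5): δ = 121.76°  ·
  (4,6): δ = 60.05°  ✓
  (5,6): δ = 118.29°  ·
antipodal pairs: 8

count = 8; pairs: (0,3), (0,4), (1,4), (1,5), (2,5), (2,6), (3,6), (4,6)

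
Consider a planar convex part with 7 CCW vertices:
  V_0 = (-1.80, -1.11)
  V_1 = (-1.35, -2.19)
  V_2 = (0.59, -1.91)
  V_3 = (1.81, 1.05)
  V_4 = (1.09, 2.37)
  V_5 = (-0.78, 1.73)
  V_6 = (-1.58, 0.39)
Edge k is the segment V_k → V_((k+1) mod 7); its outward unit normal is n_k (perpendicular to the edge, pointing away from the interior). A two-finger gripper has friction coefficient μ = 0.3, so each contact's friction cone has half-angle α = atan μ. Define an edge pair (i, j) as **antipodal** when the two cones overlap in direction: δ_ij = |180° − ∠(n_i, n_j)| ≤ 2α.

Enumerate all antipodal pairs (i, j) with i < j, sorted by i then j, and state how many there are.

α = atan 0.3 = 16.70°;  2α = 33.40°
n_0 = (-0.9231, -0.3846)
n_1 = (+0.1428, -0.9897)
n_2 = (+0.9245, -0.3811)
n_3 = (+0.8779, +0.4789)
n_4 = (-0.3238, +0.9461)
n_5 = (-0.8586, +0.5126)
n_6 = (-0.9894, +0.1451)
  (0,1): δ = 104.41°  ·
  (0,2): δ = 45.02°  ·
  (0,3): δ = 5.99°  ✓
  (0,4): δ = 86.27°  ·
  (0,5): δ = 126.54°  ·
  (0,6): δ = 149.04°  ·
  (1,2): δ = 120.61°  ·
  (1,3): δ = 69.60°  ·
  (1,4): δ = 10.68°  ✓
  (1,5): δ = 50.95°  ·
  (1,6): δ = 73.44°  ·
  (2,3): δ = 128.99°  ·
  (2,4): δ = 48.71°  ·
  (2,5): δ = 8.44°  ✓
  (2,6): δ = 14.06°  ✓
  (3,4): δ = 99.72°  ·
  (3,5): δ = 59.45°  ·
  (3,6): δ = 36.95°  ·
  (4,5): δ = 139.73°  ·
  (4,6): δ = 117.24°  ·
  (5,6): δ = 157.51°  ·
antipodal pairs: 4

count = 4; pairs: (0,3), (1,4), (2,5), (2,6)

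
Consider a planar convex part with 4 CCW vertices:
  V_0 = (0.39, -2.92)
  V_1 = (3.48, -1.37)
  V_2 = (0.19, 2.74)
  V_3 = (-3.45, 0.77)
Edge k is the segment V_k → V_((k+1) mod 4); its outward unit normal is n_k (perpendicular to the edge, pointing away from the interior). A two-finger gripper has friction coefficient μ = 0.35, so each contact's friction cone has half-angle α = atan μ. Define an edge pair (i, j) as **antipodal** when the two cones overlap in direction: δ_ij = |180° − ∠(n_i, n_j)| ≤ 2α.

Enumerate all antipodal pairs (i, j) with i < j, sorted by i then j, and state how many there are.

count = 2; pairs: (0,2), (1,3)

α = atan 0.35 = 19.29°;  2α = 38.58°
n_0 = (+0.4484, -0.8938)
n_1 = (+0.7807, +0.6249)
n_2 = (-0.4760, +0.8795)
n_3 = (-0.6929, -0.7210)
  (0,1): δ = 77.96°  ·
  (0,2): δ = 1.78°  ✓
  (0,3): δ = 109.50°  ·
  (1,2): δ = 100.25°  ·
  (1,3): δ = 7.46°  ✓
  (2,3): δ = 72.28°  ·
antipodal pairs: 2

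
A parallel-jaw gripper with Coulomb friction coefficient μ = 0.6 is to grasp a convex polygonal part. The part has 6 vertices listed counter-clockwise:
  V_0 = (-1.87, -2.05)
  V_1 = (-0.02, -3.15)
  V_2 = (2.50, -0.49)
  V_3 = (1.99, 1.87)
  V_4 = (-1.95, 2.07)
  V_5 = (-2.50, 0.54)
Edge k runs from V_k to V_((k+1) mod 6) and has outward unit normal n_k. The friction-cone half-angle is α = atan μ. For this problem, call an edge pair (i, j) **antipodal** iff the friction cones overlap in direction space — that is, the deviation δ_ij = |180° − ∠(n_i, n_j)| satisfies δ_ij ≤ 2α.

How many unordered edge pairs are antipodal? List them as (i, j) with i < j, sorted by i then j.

α = atan 0.6 = 30.96°;  2α = 61.93°
n_0 = (-0.5111, -0.8595)
n_1 = (+0.7260, -0.6877)
n_2 = (+0.9774, +0.2112)
n_3 = (+0.0507, +0.9987)
n_4 = (-0.9410, +0.3383)
n_5 = (-0.9717, -0.2364)
  (0,1): δ = 102.72°  ·
  (0,2): δ = 47.07°  ✓
  (0,3): δ = 27.83°  ✓
  (0,4): δ = 100.96°  ·
  (0,5): δ = 134.41°  ·
  (1,2): δ = 124.35°  ·
  (1,3): δ = 49.45°  ✓
  (1,4): δ = 23.68°  ✓
  (1,5): δ = 57.12°  ✓
  (2,3): δ = 105.10°  ·
  (2,4): δ = 31.97°  ✓
  (2,5): δ = 1.48°  ✓
  (3,4): δ = 106.87°  ·
  (3,5): δ = 73.42°  ·
  (4,5): δ = 146.56°  ·
antipodal pairs: 7

count = 7; pairs: (0,2), (0,3), (1,3), (1,4), (1,5), (2,4), (2,5)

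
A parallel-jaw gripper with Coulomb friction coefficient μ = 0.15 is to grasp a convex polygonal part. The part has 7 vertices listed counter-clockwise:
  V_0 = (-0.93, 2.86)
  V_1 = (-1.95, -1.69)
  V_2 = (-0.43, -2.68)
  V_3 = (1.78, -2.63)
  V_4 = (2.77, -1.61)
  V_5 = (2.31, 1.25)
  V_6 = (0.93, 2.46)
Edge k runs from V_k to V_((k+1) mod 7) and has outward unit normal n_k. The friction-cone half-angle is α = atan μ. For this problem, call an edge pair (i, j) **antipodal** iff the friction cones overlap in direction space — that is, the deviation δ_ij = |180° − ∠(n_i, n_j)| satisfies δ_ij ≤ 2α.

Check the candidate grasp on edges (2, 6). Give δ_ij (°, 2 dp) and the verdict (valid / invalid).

δ = 13.43°, valid

α = atan 0.15 = 8.53°;  2α = 17.06°
edge 2: e_2 = (+2.21, +0.05);  n_2 = (+0.0226, -0.9997)
edge 6: e_6 = (-1.86, +0.40);  n_6 = (+0.2102, +0.9776)
∠(n_2, n_6) = 166.57°
δ = |180° − 166.57°| = 13.43°
13.43° ≤ 2α = 17.06°  →  valid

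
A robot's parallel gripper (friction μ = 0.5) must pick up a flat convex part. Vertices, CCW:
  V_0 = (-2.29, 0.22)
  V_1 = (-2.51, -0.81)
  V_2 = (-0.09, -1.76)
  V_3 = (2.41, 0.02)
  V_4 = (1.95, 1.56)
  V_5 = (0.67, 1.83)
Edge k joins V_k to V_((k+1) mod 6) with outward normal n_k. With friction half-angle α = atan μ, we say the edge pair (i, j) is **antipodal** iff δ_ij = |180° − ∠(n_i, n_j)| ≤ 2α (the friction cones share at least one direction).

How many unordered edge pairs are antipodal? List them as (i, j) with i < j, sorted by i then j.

count = 7; pairs: (0,2), (0,3), (1,3), (1,4), (1,5), (2,4), (2,5)

α = atan 0.5 = 26.57°;  2α = 53.13°
n_0 = (-0.9779, +0.2089)
n_1 = (-0.3654, -0.9308)
n_2 = (+0.5800, -0.8146)
n_3 = (+0.9582, +0.2862)
n_4 = (+0.2064, +0.9785)
n_5 = (-0.4778, +0.8785)
  (0,1): δ = 99.38°  ·
  (0,2): δ = 42.49°  ✓
  (0,3): δ = 28.69°  ✓
  (0,4): δ = 90.15°  ·
  (0,5): δ = 130.60°  ·
  (1,2): δ = 123.12°  ·
  (1,3): δ = 51.94°  ✓
  (1,4): δ = 9.52°  ✓
  (1,5): δ = 49.98°  ✓
  (2,3): δ = 108.82°  ·
  (2,4): δ = 47.36°  ✓
  (2,5): δ = 6.91°  ✓
  (3,4): δ = 118.54°  ·
  (3,5): δ = 78.09°  ·
  (4,5): δ = 139.55°  ·
antipodal pairs: 7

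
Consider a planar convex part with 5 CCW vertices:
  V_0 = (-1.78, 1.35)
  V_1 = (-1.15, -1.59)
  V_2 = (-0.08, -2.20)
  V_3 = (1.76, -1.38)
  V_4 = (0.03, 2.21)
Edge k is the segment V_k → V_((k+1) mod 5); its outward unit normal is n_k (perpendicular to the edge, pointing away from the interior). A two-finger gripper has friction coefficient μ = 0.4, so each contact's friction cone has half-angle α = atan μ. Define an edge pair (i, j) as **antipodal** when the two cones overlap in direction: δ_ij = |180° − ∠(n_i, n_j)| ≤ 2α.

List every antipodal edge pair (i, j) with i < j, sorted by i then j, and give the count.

α = atan 0.4 = 21.80°;  2α = 43.60°
n_0 = (-0.9778, -0.2095)
n_1 = (-0.4953, -0.8687)
n_2 = (+0.4071, -0.9134)
n_3 = (+0.9009, +0.4341)
n_4 = (-0.4292, +0.9032)
  (0,1): δ = 131.78°  ·
  (0,2): δ = 78.07°  ·
  (0,3): δ = 13.63°  ✓
  (0,4): δ = 103.32°  ·
  (1,2): δ = 126.29°  ·
  (1,3): δ = 34.58°  ✓
  (1,4): δ = 55.10°  ·
  (2,3): δ = 88.29°  ·
  (2,4): δ = 1.39°  ✓
  (3,4): δ = 90.31°  ·
antipodal pairs: 3

count = 3; pairs: (0,3), (1,3), (2,4)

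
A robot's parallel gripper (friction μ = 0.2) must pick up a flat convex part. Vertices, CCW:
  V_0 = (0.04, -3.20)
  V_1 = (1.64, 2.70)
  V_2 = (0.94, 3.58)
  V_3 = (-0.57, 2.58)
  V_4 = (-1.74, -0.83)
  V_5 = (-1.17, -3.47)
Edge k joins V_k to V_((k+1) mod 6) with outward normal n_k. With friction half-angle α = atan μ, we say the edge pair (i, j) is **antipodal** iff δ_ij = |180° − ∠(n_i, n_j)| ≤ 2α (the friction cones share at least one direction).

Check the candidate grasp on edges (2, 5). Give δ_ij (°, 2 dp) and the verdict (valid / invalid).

α = atan 0.2 = 11.31°;  2α = 22.62°
edge 2: e_2 = (-1.51, -1.00);  n_2 = (-0.5521, +0.8337)
edge 5: e_5 = (+1.21, +0.27);  n_5 = (+0.2178, -0.9760)
∠(n_2, n_5) = 159.06°
δ = |180° − 159.06°| = 20.94°
20.94° ≤ 2α = 22.62°  →  valid

δ = 20.94°, valid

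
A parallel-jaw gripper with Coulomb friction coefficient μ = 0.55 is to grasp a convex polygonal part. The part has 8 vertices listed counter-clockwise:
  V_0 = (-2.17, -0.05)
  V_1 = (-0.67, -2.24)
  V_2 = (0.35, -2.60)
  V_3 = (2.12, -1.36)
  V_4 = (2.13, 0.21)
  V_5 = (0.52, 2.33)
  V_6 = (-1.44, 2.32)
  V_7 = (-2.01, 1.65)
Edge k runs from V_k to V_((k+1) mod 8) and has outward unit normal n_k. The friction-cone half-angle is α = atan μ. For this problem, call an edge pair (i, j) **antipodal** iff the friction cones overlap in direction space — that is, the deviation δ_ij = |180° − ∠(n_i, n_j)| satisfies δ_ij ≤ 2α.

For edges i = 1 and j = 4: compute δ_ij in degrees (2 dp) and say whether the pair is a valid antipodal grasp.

α = atan 0.55 = 28.81°;  2α = 57.62°
edge 1: e_1 = (+1.02, -0.36);  n_1 = (-0.3328, -0.9430)
edge 4: e_4 = (-1.61, +2.12);  n_4 = (+0.7964, +0.6048)
∠(n_1, n_4) = 146.65°
δ = |180° − 146.65°| = 33.35°
33.35° ≤ 2α = 57.62°  →  valid

δ = 33.35°, valid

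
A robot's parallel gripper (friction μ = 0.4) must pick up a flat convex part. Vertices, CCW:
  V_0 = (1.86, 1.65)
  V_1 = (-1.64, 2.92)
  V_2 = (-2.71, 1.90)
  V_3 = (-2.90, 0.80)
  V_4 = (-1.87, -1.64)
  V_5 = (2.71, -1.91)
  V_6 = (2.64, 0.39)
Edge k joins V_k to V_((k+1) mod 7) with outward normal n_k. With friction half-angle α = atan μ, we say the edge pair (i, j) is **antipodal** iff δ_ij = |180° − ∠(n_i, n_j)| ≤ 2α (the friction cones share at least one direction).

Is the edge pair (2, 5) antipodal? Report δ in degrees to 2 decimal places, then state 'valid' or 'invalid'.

δ = 11.54°, valid

α = atan 0.4 = 21.80°;  2α = 43.60°
edge 2: e_2 = (-0.19, -1.10);  n_2 = (-0.9854, +0.1702)
edge 5: e_5 = (-0.07, +2.30);  n_5 = (+0.9995, +0.0304)
∠(n_2, n_5) = 168.46°
δ = |180° − 168.46°| = 11.54°
11.54° ≤ 2α = 43.60°  →  valid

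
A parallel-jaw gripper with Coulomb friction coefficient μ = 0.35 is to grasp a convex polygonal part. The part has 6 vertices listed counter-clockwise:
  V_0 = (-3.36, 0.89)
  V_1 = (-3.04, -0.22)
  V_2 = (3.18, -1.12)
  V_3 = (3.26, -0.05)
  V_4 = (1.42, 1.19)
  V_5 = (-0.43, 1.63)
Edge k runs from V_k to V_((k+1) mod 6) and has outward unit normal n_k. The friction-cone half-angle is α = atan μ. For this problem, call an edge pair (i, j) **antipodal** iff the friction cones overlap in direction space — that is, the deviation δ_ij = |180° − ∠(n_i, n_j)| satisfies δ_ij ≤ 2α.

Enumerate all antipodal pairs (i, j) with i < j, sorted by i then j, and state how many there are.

α = atan 0.35 = 19.29°;  2α = 38.58°
n_0 = (-0.9609, -0.2770)
n_1 = (-0.1432, -0.9897)
n_2 = (+0.9972, -0.0746)
n_3 = (+0.5589, +0.8293)
n_4 = (+0.2314, +0.9729)
n_5 = (-0.2449, +0.9696)
  (0,1): δ = 114.31°  ·
  (0,2): δ = 20.36°  ✓
  (0,3): δ = 39.94°  ·
  (0,4): δ = 60.54°  ·
  (0,5): δ = 88.09°  ·
  (1,2): δ = 86.04°  ·
  (1,3): δ = 25.74°  ✓
  (1,4): δ = 5.15°  ✓
  (1,5): δ = 22.41°  ✓
  (2,3): δ = 119.70°  ·
  (2,4): δ = 99.10°  ·
  (2,5): δ = 71.55°  ·
  (3,4): δ = 159.40°  ·
  (3,5): δ = 131.85°  ·
  (4,5): δ = 152.45°  ·
antipodal pairs: 4

count = 4; pairs: (0,2), (1,3), (1,4), (1,5)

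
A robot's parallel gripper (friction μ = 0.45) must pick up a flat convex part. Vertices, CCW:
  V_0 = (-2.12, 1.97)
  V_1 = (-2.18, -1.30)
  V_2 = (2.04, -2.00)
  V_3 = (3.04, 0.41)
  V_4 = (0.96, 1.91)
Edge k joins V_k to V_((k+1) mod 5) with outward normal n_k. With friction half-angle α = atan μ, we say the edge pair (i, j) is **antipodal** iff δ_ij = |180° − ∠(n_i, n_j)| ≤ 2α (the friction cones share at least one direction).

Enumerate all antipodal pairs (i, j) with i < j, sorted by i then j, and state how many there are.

count = 3; pairs: (0,2), (1,3), (1,4)

α = atan 0.45 = 24.23°;  2α = 48.46°
n_0 = (-0.9998, +0.0183)
n_1 = (-0.1636, -0.9865)
n_2 = (+0.9236, -0.3833)
n_3 = (+0.5849, +0.8111)
n_4 = (+0.0195, +0.9998)
  (0,1): δ = 98.37°  ·
  (0,2): δ = 21.48°  ✓
  (0,3): δ = 55.25°  ·
  (0,4): δ = 89.94°  ·
  (1,2): δ = 103.12°  ·
  (1,3): δ = 26.38°  ✓
  (1,4): δ = 8.30°  ✓
  (2,3): δ = 103.26°  ·
  (2,4): δ = 68.58°  ·
  (3,4): δ = 145.32°  ·
antipodal pairs: 3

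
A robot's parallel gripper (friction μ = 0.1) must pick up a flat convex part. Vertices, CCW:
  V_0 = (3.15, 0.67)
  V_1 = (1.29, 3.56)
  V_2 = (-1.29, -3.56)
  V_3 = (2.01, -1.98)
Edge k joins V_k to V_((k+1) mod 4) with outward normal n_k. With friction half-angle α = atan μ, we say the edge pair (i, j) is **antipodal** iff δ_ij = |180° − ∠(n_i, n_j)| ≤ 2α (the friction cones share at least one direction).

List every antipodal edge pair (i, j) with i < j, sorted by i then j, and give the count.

α = atan 0.1 = 5.71°;  2α = 11.42°
n_0 = (+0.8409, +0.5412)
n_1 = (-0.9402, +0.3407)
n_2 = (+0.4318, -0.9019)
n_3 = (+0.9186, -0.3952)
  (0,1): δ = 52.68°  ·
  (0,2): δ = 82.82°  ·
  (0,3): δ = 123.96°  ·
  (1,2): δ = 44.50°  ·
  (1,3): δ = 3.36°  ✓
  (2,3): δ = 138.86°  ·
antipodal pairs: 1

count = 1; pairs: (1,3)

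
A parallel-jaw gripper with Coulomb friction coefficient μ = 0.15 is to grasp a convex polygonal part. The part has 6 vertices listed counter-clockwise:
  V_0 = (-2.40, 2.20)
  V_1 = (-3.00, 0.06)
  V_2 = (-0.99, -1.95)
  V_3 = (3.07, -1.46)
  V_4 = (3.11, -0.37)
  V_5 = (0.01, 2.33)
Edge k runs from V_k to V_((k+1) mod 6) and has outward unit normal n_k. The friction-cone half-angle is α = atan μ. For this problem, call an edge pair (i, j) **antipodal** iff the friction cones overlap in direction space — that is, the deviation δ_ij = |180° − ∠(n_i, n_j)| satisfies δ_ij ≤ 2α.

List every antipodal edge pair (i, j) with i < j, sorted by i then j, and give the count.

α = atan 0.15 = 8.53°;  2α = 17.06°
n_0 = (-0.9629, +0.2700)
n_1 = (-0.7071, -0.7071)
n_2 = (+0.1198, -0.9928)
n_3 = (+0.9993, -0.0367)
n_4 = (+0.6568, +0.7541)
n_5 = (-0.0539, +0.9985)
  (0,1): δ = 119.34°  ·
  (0,2): δ = 67.46°  ·
  (0,3): δ = 13.56°  ✓
  (0,4): δ = 64.61°  ·
  (0,5): δ = 108.75°  ·
  (1,2): δ = 128.12°  ·
  (1,3): δ = 47.10°  ·
  (1,4): δ = 3.95°  ✓
  (1,5): δ = 48.09°  ·
  (2,3): δ = 98.98°  ·
  (2,4): δ = 47.94°  ·
  (2,5): δ = 3.79°  ✓
  (3,4): δ = 128.95°  ·
  (3,5): δ = 84.81°  ·
  (4,5): δ = 135.86°  ·
antipodal pairs: 3

count = 3; pairs: (0,3), (1,4), (2,5)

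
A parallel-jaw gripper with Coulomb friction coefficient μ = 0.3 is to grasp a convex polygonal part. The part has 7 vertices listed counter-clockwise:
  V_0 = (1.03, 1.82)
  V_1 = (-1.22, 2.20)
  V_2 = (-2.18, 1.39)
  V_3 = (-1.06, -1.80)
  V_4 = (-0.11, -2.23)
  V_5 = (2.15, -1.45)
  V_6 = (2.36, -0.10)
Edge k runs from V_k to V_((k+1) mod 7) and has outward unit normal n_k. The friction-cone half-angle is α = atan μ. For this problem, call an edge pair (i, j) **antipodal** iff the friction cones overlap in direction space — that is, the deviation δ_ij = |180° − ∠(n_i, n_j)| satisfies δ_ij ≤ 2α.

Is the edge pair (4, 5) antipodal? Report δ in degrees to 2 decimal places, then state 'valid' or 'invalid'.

δ = 117.88°, invalid

α = atan 0.3 = 16.70°;  2α = 33.40°
edge 4: e_4 = (+2.26, +0.78);  n_4 = (+0.3262, -0.9453)
edge 5: e_5 = (+0.21, +1.35);  n_5 = (+0.9881, -0.1537)
∠(n_4, n_5) = 62.12°
δ = |180° − 62.12°| = 117.88°
117.88° > 2α = 33.40°  →  invalid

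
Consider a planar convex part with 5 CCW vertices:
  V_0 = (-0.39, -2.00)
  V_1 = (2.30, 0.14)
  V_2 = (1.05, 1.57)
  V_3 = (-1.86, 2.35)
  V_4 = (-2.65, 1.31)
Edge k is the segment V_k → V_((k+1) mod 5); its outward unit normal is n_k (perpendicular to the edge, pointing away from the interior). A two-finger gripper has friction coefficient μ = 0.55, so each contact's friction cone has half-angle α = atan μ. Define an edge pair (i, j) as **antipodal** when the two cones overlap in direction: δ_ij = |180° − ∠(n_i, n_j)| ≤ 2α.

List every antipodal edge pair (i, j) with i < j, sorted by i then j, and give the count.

count = 4; pairs: (0,2), (0,3), (1,4), (2,4)

α = atan 0.55 = 28.81°;  2α = 57.62°
n_0 = (+0.6226, -0.7826)
n_1 = (+0.7529, +0.6581)
n_2 = (+0.2589, +0.9659)
n_3 = (-0.7963, +0.6049)
n_4 = (-0.8259, -0.5639)
  (0,1): δ = 87.35°  ·
  (0,2): δ = 53.51°  ✓
  (0,3): δ = 14.28°  ✓
  (0,4): δ = 85.82°  ·
  (1,2): δ = 146.16°  ·
  (1,3): δ = 78.38°  ·
  (1,4): δ = 6.83°  ✓
  (2,3): δ = 112.22°  ·
  (2,4): δ = 40.67°  ✓
  (3,4): δ = 108.45°  ·
antipodal pairs: 4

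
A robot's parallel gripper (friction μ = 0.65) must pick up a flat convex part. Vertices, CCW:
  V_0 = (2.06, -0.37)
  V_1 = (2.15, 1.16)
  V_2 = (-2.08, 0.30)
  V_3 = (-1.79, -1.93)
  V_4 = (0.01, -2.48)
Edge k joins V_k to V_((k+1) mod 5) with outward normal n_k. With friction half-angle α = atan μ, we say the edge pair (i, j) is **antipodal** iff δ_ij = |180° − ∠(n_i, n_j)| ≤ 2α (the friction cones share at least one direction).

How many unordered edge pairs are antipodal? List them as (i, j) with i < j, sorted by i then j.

α = atan 0.65 = 33.02°;  2α = 66.05°
n_0 = (+0.9983, -0.0587)
n_1 = (-0.1992, +0.9800)
n_2 = (-0.9916, -0.1290)
n_3 = (-0.2922, -0.9564)
n_4 = (+0.7172, -0.6968)
  (0,1): δ = 75.14°  ·
  (0,2): δ = 10.78°  ✓
  (0,3): δ = 76.38°  ·
  (0,4): δ = 139.19°  ·
  (1,2): δ = 94.08°  ·
  (1,3): δ = 28.48°  ✓
  (1,4): δ = 34.33°  ✓
  (2,3): δ = 114.40°  ·
  (2,4): δ = 51.58°  ✓
  (3,4): δ = 117.18°  ·
antipodal pairs: 4

count = 4; pairs: (0,2), (1,3), (1,4), (2,4)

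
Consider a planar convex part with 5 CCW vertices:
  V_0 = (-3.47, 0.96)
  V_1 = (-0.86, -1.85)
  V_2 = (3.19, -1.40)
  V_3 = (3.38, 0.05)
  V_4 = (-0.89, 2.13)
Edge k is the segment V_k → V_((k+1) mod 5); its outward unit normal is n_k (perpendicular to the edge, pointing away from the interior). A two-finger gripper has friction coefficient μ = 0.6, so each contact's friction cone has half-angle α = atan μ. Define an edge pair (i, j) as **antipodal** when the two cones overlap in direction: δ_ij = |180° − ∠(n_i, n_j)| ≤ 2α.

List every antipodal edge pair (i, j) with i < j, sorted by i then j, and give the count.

count = 5; pairs: (0,2), (0,3), (1,3), (1,4), (2,4)

α = atan 0.6 = 30.96°;  2α = 61.93°
n_0 = (-0.7327, -0.6806)
n_1 = (+0.1104, -0.9939)
n_2 = (+0.9915, -0.1299)
n_3 = (+0.4379, +0.8990)
n_4 = (-0.4130, +0.9107)
  (0,1): δ = 126.55°  ·
  (0,2): δ = 50.35°  ✓
  (0,3): δ = 21.14°  ✓
  (0,4): δ = 71.51°  ·
  (1,2): δ = 103.81°  ·
  (1,3): δ = 32.31°  ✓
  (1,4): δ = 18.05°  ✓
  (2,3): δ = 108.51°  ·
  (2,4): δ = 58.14°  ✓
  (3,4): δ = 129.63°  ·
antipodal pairs: 5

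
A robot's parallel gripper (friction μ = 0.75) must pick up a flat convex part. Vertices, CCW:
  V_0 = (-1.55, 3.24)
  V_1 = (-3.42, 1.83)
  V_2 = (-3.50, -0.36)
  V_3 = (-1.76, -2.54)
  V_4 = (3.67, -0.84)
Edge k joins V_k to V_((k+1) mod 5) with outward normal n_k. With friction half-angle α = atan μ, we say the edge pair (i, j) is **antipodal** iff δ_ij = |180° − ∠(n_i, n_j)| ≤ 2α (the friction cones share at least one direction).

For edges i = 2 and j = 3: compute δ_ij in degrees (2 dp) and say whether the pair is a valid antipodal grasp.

α = atan 0.75 = 36.87°;  2α = 73.74°
edge 2: e_2 = (+1.74, -2.18);  n_2 = (-0.7816, -0.6238)
edge 3: e_3 = (+5.43, +1.70);  n_3 = (+0.2988, -0.9543)
∠(n_2, n_3) = 68.79°
δ = |180° − 68.79°| = 111.21°
111.21° > 2α = 73.74°  →  invalid

δ = 111.21°, invalid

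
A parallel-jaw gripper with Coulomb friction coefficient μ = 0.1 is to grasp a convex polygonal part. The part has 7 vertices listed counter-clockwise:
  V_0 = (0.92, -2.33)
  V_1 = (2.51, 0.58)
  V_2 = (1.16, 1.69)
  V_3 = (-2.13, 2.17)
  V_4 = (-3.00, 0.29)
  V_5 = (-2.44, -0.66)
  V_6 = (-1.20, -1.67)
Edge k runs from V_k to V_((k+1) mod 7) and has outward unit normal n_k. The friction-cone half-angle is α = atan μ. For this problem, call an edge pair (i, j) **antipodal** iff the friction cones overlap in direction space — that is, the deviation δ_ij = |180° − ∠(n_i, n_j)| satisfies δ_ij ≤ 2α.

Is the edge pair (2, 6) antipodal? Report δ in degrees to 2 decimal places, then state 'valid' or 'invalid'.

α = atan 0.1 = 5.71°;  2α = 11.42°
edge 2: e_2 = (-3.29, +0.48);  n_2 = (+0.1444, +0.9895)
edge 6: e_6 = (+2.12, -0.66);  n_6 = (-0.2972, -0.9548)
∠(n_2, n_6) = 171.01°
δ = |180° − 171.01°| = 8.99°
8.99° ≤ 2α = 11.42°  →  valid

δ = 8.99°, valid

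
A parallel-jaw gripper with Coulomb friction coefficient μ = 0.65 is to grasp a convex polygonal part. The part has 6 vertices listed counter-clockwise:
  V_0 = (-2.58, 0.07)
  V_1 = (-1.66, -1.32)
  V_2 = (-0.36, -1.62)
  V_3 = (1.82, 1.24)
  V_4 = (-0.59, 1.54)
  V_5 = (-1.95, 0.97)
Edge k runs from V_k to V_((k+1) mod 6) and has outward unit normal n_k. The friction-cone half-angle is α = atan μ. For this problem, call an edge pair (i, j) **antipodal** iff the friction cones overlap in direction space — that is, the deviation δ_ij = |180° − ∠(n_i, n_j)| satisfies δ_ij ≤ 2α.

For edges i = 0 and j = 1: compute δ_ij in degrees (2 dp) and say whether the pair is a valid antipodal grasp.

δ = 136.49°, invalid

α = atan 0.65 = 33.02°;  2α = 66.05°
edge 0: e_0 = (+0.92, -1.39);  n_0 = (-0.8339, -0.5519)
edge 1: e_1 = (+1.30, -0.30);  n_1 = (-0.2249, -0.9744)
∠(n_0, n_1) = 43.51°
δ = |180° − 43.51°| = 136.49°
136.49° > 2α = 66.05°  →  invalid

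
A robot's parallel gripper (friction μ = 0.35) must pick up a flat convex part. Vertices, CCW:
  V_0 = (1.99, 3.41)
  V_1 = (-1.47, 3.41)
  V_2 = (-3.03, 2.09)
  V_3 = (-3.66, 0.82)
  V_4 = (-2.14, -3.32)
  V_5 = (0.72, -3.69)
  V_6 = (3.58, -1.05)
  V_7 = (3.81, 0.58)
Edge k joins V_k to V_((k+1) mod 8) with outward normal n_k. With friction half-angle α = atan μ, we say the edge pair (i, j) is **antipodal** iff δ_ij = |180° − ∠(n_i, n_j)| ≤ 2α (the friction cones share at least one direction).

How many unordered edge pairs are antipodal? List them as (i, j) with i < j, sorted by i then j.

α = atan 0.35 = 19.29°;  2α = 38.58°
n_0 = (+0.0000, +1.0000)
n_1 = (-0.6459, +0.7634)
n_2 = (-0.8958, +0.4444)
n_3 = (-0.9387, -0.3447)
n_4 = (-0.1283, -0.9917)
n_5 = (+0.6783, -0.7348)
n_6 = (+0.9902, -0.1397)
n_7 = (+0.8411, +0.5409)
  (0,1): δ = 139.76°  ·
  (0,2): δ = 116.38°  ·
  (0,3): δ = 69.84°  ·
  (0,4): δ = 7.37°  ✓
  (0,5): δ = 42.71°  ·
  (0,6): δ = 81.97°  ·
  (0,7): δ = 122.75°  ·
  (1,2): δ = 156.62°  ·
  (1,3): δ = 110.08°  ·
  (1,4): δ = 47.61°  ·
  (1,5): δ = 2.47°  ✓
  (1,6): δ = 41.73°  ·
  (1,7): δ = 82.51°  ·
  (2,3): δ = 133.45°  ·
  (2,4): δ = 70.99°  ·
  (2,5): δ = 20.91°  ✓
  (2,6): δ = 18.35°  ✓
  (2,7): δ = 59.13°  ·
  (3,4): δ = 117.53°  ·
  (3,5): δ = 67.45°  ·
  (3,6): δ = 28.19°  ✓
  (3,7): δ = 12.58°  ✓
  (4,5): δ = 129.92°  ·
  (4,6): δ = 90.66°  ·
  (4,7): δ = 49.88°  ·
  (5,6): δ = 140.74°  ·
  (5,7): δ = 99.96°  ·
  (6,7): δ = 139.22°  ·
antipodal pairs: 6

count = 6; pairs: (0,4), (1,5), (2,5), (2,6), (3,6), (3,7)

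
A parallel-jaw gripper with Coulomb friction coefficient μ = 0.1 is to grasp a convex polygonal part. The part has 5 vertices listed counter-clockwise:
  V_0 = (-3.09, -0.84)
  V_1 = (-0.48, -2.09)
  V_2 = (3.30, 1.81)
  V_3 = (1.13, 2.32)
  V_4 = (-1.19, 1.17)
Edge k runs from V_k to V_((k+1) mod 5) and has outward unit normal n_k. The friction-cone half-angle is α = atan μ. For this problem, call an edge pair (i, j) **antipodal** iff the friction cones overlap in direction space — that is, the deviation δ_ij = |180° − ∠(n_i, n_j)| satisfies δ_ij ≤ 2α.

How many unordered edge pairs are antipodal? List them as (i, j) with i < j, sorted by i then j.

count = 1; pairs: (1,4)

α = atan 0.1 = 5.71°;  2α = 11.42°
n_0 = (-0.4319, -0.9019)
n_1 = (+0.7181, -0.6960)
n_2 = (+0.2288, +0.9735)
n_3 = (-0.4441, +0.8960)
n_4 = (-0.7267, +0.6869)
  (0,1): δ = 108.51°  ·
  (0,2): δ = 12.37°  ·
  (0,3): δ = 51.96°  ·
  (0,4): δ = 72.20°  ·
  (1,2): δ = 59.12°  ·
  (1,3): δ = 19.53°  ·
  (1,4): δ = 0.72°  ✓
  (2,3): δ = 140.41°  ·
  (2,4): δ = 120.16°  ·
  (3,4): δ = 159.76°  ·
antipodal pairs: 1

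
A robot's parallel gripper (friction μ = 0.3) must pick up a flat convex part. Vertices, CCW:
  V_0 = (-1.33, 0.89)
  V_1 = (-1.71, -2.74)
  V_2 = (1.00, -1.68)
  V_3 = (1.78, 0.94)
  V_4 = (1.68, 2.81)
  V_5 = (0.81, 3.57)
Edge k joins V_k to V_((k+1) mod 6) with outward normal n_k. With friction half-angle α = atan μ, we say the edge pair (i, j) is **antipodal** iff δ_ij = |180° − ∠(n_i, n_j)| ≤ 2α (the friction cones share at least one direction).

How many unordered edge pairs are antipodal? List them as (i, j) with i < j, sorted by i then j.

count = 4; pairs: (0,2), (0,3), (1,5), (2,5)

α = atan 0.3 = 16.70°;  2α = 33.40°
n_0 = (-0.9946, +0.1041)
n_1 = (+0.3643, -0.9313)
n_2 = (+0.9584, -0.2853)
n_3 = (+0.9986, +0.0534)
n_4 = (+0.6579, +0.7531)
n_5 = (-0.7814, +0.6240)
  (0,1): δ = 62.66°  ·
  (0,2): δ = 10.60°  ✓
  (0,3): δ = 9.04°  ✓
  (0,4): δ = 54.84°  ·
  (0,5): δ = 147.37°  ·
  (1,2): δ = 127.94°  ·
  (1,3): δ = 108.30°  ·
  (1,4): δ = 62.50°  ·
  (1,5): δ = 30.03°  ✓
  (2,3): δ = 160.36°  ·
  (2,4): δ = 114.56°  ·
  (2,5): δ = 22.03°  ✓
  (3,4): δ = 134.20°  ·
  (3,5): δ = 41.67°  ·
  (4,5): δ = 87.47°  ·
antipodal pairs: 4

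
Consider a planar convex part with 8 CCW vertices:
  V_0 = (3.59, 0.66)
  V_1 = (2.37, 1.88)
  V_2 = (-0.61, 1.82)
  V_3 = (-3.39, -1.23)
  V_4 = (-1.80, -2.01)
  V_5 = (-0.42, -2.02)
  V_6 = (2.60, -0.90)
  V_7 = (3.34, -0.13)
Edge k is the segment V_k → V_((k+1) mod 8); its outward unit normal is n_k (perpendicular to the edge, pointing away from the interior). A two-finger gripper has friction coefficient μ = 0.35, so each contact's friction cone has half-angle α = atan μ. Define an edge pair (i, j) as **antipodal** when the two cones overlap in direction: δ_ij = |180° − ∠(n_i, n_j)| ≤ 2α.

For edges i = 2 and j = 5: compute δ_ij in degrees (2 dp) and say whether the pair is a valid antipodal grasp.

α = atan 0.35 = 19.29°;  2α = 38.58°
edge 2: e_2 = (-2.78, -3.05);  n_2 = (-0.7391, +0.6736)
edge 5: e_5 = (+3.02, +1.12);  n_5 = (+0.3477, -0.9376)
∠(n_2, n_5) = 152.70°
δ = |180° − 152.70°| = 27.30°
27.30° ≤ 2α = 38.58°  →  valid

δ = 27.30°, valid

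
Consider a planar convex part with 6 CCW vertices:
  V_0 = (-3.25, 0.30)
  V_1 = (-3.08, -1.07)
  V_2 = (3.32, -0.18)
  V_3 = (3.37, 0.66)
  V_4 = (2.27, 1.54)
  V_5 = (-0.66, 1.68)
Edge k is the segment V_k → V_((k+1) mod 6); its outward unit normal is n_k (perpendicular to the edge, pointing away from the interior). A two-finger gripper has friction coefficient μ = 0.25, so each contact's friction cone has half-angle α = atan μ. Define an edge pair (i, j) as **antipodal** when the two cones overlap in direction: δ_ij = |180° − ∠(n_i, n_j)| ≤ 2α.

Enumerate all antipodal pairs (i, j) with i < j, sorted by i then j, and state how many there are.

α = atan 0.25 = 14.04°;  2α = 28.07°
n_0 = (-0.9924, -0.1231)
n_1 = (+0.1377, -0.9905)
n_2 = (+0.9982, -0.0594)
n_3 = (+0.6247, +0.7809)
n_4 = (+0.0477, +0.9989)
n_5 = (-0.4702, +0.8825)
  (0,1): δ = 89.16°  ·
  (0,2): δ = 10.48°  ✓
  (0,3): δ = 44.27°  ·
  (0,4): δ = 80.19°  ·
  (0,5): δ = 110.98°  ·
  (1,2): δ = 101.32°  ·
  (1,3): δ = 46.58°  ·
  (1,4): δ = 10.65°  ✓
  (1,5): δ = 20.13°  ✓
  (2,3): δ = 125.25°  ·
  (2,4): δ = 89.33°  ·
  (2,5): δ = 58.54°  ·
  (3,4): δ = 144.08°  ·
  (3,5): δ = 113.29°  ·
  (4,5): δ = 149.21°  ·
antipodal pairs: 3

count = 3; pairs: (0,2), (1,4), (1,5)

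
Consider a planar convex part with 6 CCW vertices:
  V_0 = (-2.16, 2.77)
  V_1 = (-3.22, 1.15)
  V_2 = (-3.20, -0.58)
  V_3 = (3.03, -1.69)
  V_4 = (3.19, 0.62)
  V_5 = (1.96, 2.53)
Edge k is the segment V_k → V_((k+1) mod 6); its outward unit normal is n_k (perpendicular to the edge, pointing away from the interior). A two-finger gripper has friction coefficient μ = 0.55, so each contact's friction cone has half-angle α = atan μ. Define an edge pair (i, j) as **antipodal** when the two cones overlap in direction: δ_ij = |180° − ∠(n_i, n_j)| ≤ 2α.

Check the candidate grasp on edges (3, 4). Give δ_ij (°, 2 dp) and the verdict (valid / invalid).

δ = 143.26°, invalid

α = atan 0.55 = 28.81°;  2α = 57.62°
edge 3: e_3 = (+0.16, +2.31);  n_3 = (+0.9976, -0.0691)
edge 4: e_4 = (-1.23, +1.91);  n_4 = (+0.8407, +0.5414)
∠(n_3, n_4) = 36.74°
δ = |180° − 36.74°| = 143.26°
143.26° > 2α = 57.62°  →  invalid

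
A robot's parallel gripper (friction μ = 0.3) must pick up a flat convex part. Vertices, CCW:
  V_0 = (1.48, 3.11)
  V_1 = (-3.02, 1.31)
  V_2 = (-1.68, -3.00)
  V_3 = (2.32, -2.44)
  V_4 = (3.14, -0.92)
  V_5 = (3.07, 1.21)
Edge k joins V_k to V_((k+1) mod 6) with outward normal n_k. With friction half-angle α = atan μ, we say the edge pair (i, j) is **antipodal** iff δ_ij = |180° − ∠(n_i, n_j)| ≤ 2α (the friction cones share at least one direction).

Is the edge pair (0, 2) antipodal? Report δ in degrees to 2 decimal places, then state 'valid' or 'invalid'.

δ = 13.83°, valid

α = atan 0.3 = 16.70°;  2α = 33.40°
edge 0: e_0 = (-4.50, -1.80);  n_0 = (-0.3714, +0.9285)
edge 2: e_2 = (+4.00, +0.56);  n_2 = (+0.1386, -0.9903)
∠(n_0, n_2) = 166.17°
δ = |180° − 166.17°| = 13.83°
13.83° ≤ 2α = 33.40°  →  valid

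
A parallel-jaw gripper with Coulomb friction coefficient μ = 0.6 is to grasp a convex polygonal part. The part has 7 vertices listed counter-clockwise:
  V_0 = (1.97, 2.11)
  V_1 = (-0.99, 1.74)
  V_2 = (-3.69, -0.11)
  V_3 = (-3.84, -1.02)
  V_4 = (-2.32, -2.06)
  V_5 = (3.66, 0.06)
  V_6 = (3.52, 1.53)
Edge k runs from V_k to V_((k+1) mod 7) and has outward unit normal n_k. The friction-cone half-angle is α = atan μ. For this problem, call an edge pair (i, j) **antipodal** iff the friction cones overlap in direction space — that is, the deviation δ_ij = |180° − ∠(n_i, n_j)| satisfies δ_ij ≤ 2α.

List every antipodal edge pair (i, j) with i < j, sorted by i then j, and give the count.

α = atan 0.6 = 30.96°;  2α = 61.93°
n_0 = (-0.1240, +0.9923)
n_1 = (-0.5652, +0.8249)
n_2 = (-0.9867, +0.1626)
n_3 = (-0.5647, -0.8253)
n_4 = (+0.3341, -0.9425)
n_5 = (+0.9955, +0.0948)
n_6 = (+0.3505, +0.9366)
  (0,1): δ = 152.71°  ·
  (0,2): δ = 106.49°  ·
  (0,3): δ = 41.51°  ✓
  (0,4): δ = 12.40°  ✓
  (0,5): δ = 88.32°  ·
  (0,6): δ = 152.36°  ·
  (1,2): δ = 133.78°  ·
  (1,3): δ = 68.80°  ·
  (1,4): δ = 14.90°  ✓
  (1,5): δ = 61.02°  ✓
  (1,6): δ = 125.07°  ·
  (2,3): δ = 115.02°  ·
  (2,4): δ = 61.12°  ✓
  (2,5): δ = 14.80°  ✓
  (2,6): δ = 78.84°  ·
  (3,4): δ = 126.10°  ·
  (3,5): δ = 50.18°  ✓
  (3,6): δ = 13.86°  ✓
  (4,5): δ = 104.08°  ·
  (4,6): δ = 40.04°  ✓
  (5,6): δ = 115.96°  ·
antipodal pairs: 9

count = 9; pairs: (0,3), (0,4), (1,4), (1,5), (2,4), (2,5), (3,5), (3,6), (4,6)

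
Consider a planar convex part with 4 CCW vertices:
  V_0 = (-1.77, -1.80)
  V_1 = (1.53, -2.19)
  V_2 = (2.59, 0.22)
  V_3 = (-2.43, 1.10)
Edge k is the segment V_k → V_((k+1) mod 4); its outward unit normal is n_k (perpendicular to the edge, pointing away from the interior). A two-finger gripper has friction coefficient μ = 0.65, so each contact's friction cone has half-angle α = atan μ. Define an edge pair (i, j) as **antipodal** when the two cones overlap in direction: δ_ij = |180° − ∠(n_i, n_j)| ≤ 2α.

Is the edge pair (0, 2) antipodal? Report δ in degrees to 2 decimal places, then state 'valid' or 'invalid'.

α = atan 0.65 = 33.02°;  2α = 66.05°
edge 0: e_0 = (+3.30, -0.39);  n_0 = (-0.1174, -0.9931)
edge 2: e_2 = (-5.02, +0.88);  n_2 = (+0.1727, +0.9850)
∠(n_0, n_2) = 176.80°
δ = |180° − 176.80°| = 3.20°
3.20° ≤ 2α = 66.05°  →  valid

δ = 3.20°, valid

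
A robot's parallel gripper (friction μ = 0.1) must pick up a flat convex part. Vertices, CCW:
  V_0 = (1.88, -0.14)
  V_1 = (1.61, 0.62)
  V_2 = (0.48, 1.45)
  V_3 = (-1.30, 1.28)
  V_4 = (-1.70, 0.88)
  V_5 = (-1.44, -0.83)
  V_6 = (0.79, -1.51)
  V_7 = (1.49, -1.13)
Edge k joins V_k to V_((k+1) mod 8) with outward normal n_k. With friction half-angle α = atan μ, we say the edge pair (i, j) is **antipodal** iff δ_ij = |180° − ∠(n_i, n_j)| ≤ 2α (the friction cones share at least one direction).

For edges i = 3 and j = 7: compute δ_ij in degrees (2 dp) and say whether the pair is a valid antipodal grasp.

δ = 23.50°, invalid

α = atan 0.1 = 5.71°;  2α = 11.42°
edge 3: e_3 = (-0.40, -0.40);  n_3 = (-0.7071, +0.7071)
edge 7: e_7 = (+0.39, +0.99);  n_7 = (+0.9304, -0.3665)
∠(n_3, n_7) = 156.50°
δ = |180° − 156.50°| = 23.50°
23.50° > 2α = 11.42°  →  invalid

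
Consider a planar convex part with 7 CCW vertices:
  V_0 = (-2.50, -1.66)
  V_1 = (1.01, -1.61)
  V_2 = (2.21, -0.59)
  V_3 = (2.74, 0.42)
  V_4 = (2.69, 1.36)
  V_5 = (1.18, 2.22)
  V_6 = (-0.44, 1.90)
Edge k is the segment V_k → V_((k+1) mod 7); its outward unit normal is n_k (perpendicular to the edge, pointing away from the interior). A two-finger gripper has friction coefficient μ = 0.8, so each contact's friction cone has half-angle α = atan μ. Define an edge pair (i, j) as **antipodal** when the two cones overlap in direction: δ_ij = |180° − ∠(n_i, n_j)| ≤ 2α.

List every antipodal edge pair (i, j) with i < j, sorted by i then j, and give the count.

α = atan 0.8 = 38.66°;  2α = 77.32°
n_0 = (+0.0142, -0.9999)
n_1 = (+0.6476, -0.7619)
n_2 = (+0.8855, -0.4647)
n_3 = (+0.9986, +0.0531)
n_4 = (+0.4949, +0.8690)
n_5 = (-0.1938, +0.9810)
n_6 = (-0.8655, +0.5008)
  (0,1): δ = 140.45°  ·
  (0,2): δ = 118.50°  ·
  (0,3): δ = 87.77°  ·
  (0,4): δ = 30.48°  ✓
  (0,5): δ = 10.36°  ✓
  (0,6): δ = 59.13°  ✓
  (1,2): δ = 158.05°  ·
  (1,3): δ = 127.32°  ·
  (1,4): δ = 70.03°  ✓
  (1,5): δ = 29.19°  ✓
  (1,6): δ = 19.58°  ✓
  (2,3): δ = 149.27°  ·
  (2,4): δ = 91.97°  ·
  (2,5): δ = 51.14°  ✓
  (2,6): δ = 2.37°  ✓
  (3,4): δ = 122.71°  ·
  (3,5): δ = 81.87°  ·
  (3,6): δ = 33.10°  ✓
  (4,5): δ = 139.16°  ·
  (4,6): δ = 90.39°  ·
  (5,6): δ = 131.23°  ·
antipodal pairs: 9

count = 9; pairs: (0,4), (0,5), (0,6), (1,4), (1,5), (1,6), (2,5), (2,6), (3,6)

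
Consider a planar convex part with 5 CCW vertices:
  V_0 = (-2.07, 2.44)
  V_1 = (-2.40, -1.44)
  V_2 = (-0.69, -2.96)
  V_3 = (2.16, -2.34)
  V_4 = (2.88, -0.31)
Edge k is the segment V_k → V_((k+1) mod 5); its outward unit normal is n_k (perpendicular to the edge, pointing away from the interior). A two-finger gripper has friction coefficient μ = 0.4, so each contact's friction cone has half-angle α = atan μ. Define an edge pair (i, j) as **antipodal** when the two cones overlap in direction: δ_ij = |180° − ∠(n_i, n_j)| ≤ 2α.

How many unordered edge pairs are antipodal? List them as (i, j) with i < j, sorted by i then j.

count = 3; pairs: (0,3), (1,4), (2,4)

α = atan 0.4 = 21.80°;  2α = 43.60°
n_0 = (-0.9964, +0.0847)
n_1 = (-0.6644, -0.7474)
n_2 = (+0.2126, -0.9771)
n_3 = (+0.9425, -0.3343)
n_4 = (+0.4856, +0.8742)
  (0,1): δ = 126.77°  ·
  (0,2): δ = 72.87°  ·
  (0,3): δ = 14.67°  ✓
  (0,4): δ = 65.81°  ·
  (1,2): δ = 126.09°  ·
  (1,3): δ = 67.90°  ·
  (1,4): δ = 12.58°  ✓
  (2,3): δ = 121.80°  ·
  (2,4): δ = 41.33°  ✓
  (3,4): δ = 99.53°  ·
antipodal pairs: 3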